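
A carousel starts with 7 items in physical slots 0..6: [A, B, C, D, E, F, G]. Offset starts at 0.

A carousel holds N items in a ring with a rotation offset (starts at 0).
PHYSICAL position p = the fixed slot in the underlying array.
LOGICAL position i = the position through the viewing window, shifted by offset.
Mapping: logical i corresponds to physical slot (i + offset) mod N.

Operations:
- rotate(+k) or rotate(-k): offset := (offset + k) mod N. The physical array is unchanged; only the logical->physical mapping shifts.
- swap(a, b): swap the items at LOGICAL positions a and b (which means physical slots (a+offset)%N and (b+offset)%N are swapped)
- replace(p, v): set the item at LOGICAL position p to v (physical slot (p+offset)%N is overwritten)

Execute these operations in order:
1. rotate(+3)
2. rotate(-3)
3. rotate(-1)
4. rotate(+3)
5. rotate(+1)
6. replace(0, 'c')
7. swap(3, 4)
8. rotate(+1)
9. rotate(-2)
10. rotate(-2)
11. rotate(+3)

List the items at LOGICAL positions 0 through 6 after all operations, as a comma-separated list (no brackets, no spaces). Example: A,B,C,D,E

After op 1 (rotate(+3)): offset=3, physical=[A,B,C,D,E,F,G], logical=[D,E,F,G,A,B,C]
After op 2 (rotate(-3)): offset=0, physical=[A,B,C,D,E,F,G], logical=[A,B,C,D,E,F,G]
After op 3 (rotate(-1)): offset=6, physical=[A,B,C,D,E,F,G], logical=[G,A,B,C,D,E,F]
After op 4 (rotate(+3)): offset=2, physical=[A,B,C,D,E,F,G], logical=[C,D,E,F,G,A,B]
After op 5 (rotate(+1)): offset=3, physical=[A,B,C,D,E,F,G], logical=[D,E,F,G,A,B,C]
After op 6 (replace(0, 'c')): offset=3, physical=[A,B,C,c,E,F,G], logical=[c,E,F,G,A,B,C]
After op 7 (swap(3, 4)): offset=3, physical=[G,B,C,c,E,F,A], logical=[c,E,F,A,G,B,C]
After op 8 (rotate(+1)): offset=4, physical=[G,B,C,c,E,F,A], logical=[E,F,A,G,B,C,c]
After op 9 (rotate(-2)): offset=2, physical=[G,B,C,c,E,F,A], logical=[C,c,E,F,A,G,B]
After op 10 (rotate(-2)): offset=0, physical=[G,B,C,c,E,F,A], logical=[G,B,C,c,E,F,A]
After op 11 (rotate(+3)): offset=3, physical=[G,B,C,c,E,F,A], logical=[c,E,F,A,G,B,C]

Answer: c,E,F,A,G,B,C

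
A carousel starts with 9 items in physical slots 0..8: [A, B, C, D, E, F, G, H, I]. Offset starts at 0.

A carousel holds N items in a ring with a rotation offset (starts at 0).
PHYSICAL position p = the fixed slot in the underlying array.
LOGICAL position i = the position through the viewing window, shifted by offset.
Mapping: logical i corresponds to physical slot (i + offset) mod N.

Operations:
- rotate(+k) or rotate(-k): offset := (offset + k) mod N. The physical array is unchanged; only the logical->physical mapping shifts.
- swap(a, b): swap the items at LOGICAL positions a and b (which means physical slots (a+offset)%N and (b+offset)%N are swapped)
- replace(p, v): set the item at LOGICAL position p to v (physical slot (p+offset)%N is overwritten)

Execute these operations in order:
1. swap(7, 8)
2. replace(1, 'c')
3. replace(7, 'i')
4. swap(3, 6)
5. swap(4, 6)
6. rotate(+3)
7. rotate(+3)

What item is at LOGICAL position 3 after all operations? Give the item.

After op 1 (swap(7, 8)): offset=0, physical=[A,B,C,D,E,F,G,I,H], logical=[A,B,C,D,E,F,G,I,H]
After op 2 (replace(1, 'c')): offset=0, physical=[A,c,C,D,E,F,G,I,H], logical=[A,c,C,D,E,F,G,I,H]
After op 3 (replace(7, 'i')): offset=0, physical=[A,c,C,D,E,F,G,i,H], logical=[A,c,C,D,E,F,G,i,H]
After op 4 (swap(3, 6)): offset=0, physical=[A,c,C,G,E,F,D,i,H], logical=[A,c,C,G,E,F,D,i,H]
After op 5 (swap(4, 6)): offset=0, physical=[A,c,C,G,D,F,E,i,H], logical=[A,c,C,G,D,F,E,i,H]
After op 6 (rotate(+3)): offset=3, physical=[A,c,C,G,D,F,E,i,H], logical=[G,D,F,E,i,H,A,c,C]
After op 7 (rotate(+3)): offset=6, physical=[A,c,C,G,D,F,E,i,H], logical=[E,i,H,A,c,C,G,D,F]

Answer: A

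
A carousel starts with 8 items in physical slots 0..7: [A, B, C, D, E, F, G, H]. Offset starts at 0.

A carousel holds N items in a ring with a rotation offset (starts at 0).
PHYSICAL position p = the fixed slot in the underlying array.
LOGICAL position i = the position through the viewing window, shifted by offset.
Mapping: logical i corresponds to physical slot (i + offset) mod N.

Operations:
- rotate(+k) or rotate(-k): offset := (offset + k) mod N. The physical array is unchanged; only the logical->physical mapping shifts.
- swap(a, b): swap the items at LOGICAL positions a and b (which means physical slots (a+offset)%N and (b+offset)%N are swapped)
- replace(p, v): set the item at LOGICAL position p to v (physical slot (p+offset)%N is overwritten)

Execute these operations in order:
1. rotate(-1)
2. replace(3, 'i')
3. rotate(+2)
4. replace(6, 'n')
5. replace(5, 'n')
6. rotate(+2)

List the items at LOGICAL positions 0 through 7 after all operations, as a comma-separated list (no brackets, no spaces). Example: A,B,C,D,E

After op 1 (rotate(-1)): offset=7, physical=[A,B,C,D,E,F,G,H], logical=[H,A,B,C,D,E,F,G]
After op 2 (replace(3, 'i')): offset=7, physical=[A,B,i,D,E,F,G,H], logical=[H,A,B,i,D,E,F,G]
After op 3 (rotate(+2)): offset=1, physical=[A,B,i,D,E,F,G,H], logical=[B,i,D,E,F,G,H,A]
After op 4 (replace(6, 'n')): offset=1, physical=[A,B,i,D,E,F,G,n], logical=[B,i,D,E,F,G,n,A]
After op 5 (replace(5, 'n')): offset=1, physical=[A,B,i,D,E,F,n,n], logical=[B,i,D,E,F,n,n,A]
After op 6 (rotate(+2)): offset=3, physical=[A,B,i,D,E,F,n,n], logical=[D,E,F,n,n,A,B,i]

Answer: D,E,F,n,n,A,B,i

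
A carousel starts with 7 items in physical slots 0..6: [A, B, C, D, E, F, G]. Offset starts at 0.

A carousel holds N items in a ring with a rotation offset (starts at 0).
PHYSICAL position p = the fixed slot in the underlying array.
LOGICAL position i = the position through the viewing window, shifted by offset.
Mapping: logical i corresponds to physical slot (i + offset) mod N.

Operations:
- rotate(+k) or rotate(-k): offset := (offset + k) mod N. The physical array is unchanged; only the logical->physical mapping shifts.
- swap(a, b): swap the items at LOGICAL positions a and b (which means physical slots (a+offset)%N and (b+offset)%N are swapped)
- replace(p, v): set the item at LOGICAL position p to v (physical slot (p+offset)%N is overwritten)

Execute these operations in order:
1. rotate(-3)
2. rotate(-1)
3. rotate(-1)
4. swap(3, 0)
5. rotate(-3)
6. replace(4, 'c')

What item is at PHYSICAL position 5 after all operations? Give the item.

Answer: C

Derivation:
After op 1 (rotate(-3)): offset=4, physical=[A,B,C,D,E,F,G], logical=[E,F,G,A,B,C,D]
After op 2 (rotate(-1)): offset=3, physical=[A,B,C,D,E,F,G], logical=[D,E,F,G,A,B,C]
After op 3 (rotate(-1)): offset=2, physical=[A,B,C,D,E,F,G], logical=[C,D,E,F,G,A,B]
After op 4 (swap(3, 0)): offset=2, physical=[A,B,F,D,E,C,G], logical=[F,D,E,C,G,A,B]
After op 5 (rotate(-3)): offset=6, physical=[A,B,F,D,E,C,G], logical=[G,A,B,F,D,E,C]
After op 6 (replace(4, 'c')): offset=6, physical=[A,B,F,c,E,C,G], logical=[G,A,B,F,c,E,C]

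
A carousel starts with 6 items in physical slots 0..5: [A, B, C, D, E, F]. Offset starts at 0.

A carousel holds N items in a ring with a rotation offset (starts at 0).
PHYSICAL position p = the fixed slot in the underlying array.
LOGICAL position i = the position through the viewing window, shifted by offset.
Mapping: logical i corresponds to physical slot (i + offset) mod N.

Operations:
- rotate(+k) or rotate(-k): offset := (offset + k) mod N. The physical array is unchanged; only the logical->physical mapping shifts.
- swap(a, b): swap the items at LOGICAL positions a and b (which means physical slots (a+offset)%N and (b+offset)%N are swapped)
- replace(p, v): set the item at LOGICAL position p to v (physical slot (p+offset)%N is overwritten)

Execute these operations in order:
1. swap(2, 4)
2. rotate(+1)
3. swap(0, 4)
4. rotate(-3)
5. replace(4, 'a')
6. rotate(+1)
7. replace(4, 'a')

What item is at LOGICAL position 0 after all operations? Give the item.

After op 1 (swap(2, 4)): offset=0, physical=[A,B,E,D,C,F], logical=[A,B,E,D,C,F]
After op 2 (rotate(+1)): offset=1, physical=[A,B,E,D,C,F], logical=[B,E,D,C,F,A]
After op 3 (swap(0, 4)): offset=1, physical=[A,F,E,D,C,B], logical=[F,E,D,C,B,A]
After op 4 (rotate(-3)): offset=4, physical=[A,F,E,D,C,B], logical=[C,B,A,F,E,D]
After op 5 (replace(4, 'a')): offset=4, physical=[A,F,a,D,C,B], logical=[C,B,A,F,a,D]
After op 6 (rotate(+1)): offset=5, physical=[A,F,a,D,C,B], logical=[B,A,F,a,D,C]
After op 7 (replace(4, 'a')): offset=5, physical=[A,F,a,a,C,B], logical=[B,A,F,a,a,C]

Answer: B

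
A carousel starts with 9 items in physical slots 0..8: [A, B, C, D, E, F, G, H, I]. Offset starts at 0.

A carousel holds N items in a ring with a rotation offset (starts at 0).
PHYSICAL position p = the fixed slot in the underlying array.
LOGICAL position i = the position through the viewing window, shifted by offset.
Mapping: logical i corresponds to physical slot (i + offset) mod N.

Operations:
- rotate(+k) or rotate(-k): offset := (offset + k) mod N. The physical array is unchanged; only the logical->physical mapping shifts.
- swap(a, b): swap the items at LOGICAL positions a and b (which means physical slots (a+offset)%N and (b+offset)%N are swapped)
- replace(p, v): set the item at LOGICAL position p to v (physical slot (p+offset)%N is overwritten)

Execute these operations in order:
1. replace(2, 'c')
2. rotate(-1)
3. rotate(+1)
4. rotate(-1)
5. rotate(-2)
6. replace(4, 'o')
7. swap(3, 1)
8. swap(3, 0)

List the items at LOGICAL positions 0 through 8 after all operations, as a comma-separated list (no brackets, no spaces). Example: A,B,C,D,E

After op 1 (replace(2, 'c')): offset=0, physical=[A,B,c,D,E,F,G,H,I], logical=[A,B,c,D,E,F,G,H,I]
After op 2 (rotate(-1)): offset=8, physical=[A,B,c,D,E,F,G,H,I], logical=[I,A,B,c,D,E,F,G,H]
After op 3 (rotate(+1)): offset=0, physical=[A,B,c,D,E,F,G,H,I], logical=[A,B,c,D,E,F,G,H,I]
After op 4 (rotate(-1)): offset=8, physical=[A,B,c,D,E,F,G,H,I], logical=[I,A,B,c,D,E,F,G,H]
After op 5 (rotate(-2)): offset=6, physical=[A,B,c,D,E,F,G,H,I], logical=[G,H,I,A,B,c,D,E,F]
After op 6 (replace(4, 'o')): offset=6, physical=[A,o,c,D,E,F,G,H,I], logical=[G,H,I,A,o,c,D,E,F]
After op 7 (swap(3, 1)): offset=6, physical=[H,o,c,D,E,F,G,A,I], logical=[G,A,I,H,o,c,D,E,F]
After op 8 (swap(3, 0)): offset=6, physical=[G,o,c,D,E,F,H,A,I], logical=[H,A,I,G,o,c,D,E,F]

Answer: H,A,I,G,o,c,D,E,F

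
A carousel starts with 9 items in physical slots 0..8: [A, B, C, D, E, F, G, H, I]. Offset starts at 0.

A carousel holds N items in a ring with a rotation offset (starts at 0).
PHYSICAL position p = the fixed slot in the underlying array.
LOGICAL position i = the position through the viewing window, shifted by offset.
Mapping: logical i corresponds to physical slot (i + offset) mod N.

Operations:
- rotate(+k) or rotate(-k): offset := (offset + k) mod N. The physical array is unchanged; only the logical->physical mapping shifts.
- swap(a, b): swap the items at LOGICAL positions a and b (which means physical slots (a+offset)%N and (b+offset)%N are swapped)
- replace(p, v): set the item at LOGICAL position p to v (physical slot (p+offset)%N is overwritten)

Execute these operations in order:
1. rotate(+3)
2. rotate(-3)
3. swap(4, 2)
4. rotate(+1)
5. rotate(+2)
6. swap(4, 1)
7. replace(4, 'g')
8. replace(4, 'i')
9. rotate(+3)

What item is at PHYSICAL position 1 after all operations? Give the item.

After op 1 (rotate(+3)): offset=3, physical=[A,B,C,D,E,F,G,H,I], logical=[D,E,F,G,H,I,A,B,C]
After op 2 (rotate(-3)): offset=0, physical=[A,B,C,D,E,F,G,H,I], logical=[A,B,C,D,E,F,G,H,I]
After op 3 (swap(4, 2)): offset=0, physical=[A,B,E,D,C,F,G,H,I], logical=[A,B,E,D,C,F,G,H,I]
After op 4 (rotate(+1)): offset=1, physical=[A,B,E,D,C,F,G,H,I], logical=[B,E,D,C,F,G,H,I,A]
After op 5 (rotate(+2)): offset=3, physical=[A,B,E,D,C,F,G,H,I], logical=[D,C,F,G,H,I,A,B,E]
After op 6 (swap(4, 1)): offset=3, physical=[A,B,E,D,H,F,G,C,I], logical=[D,H,F,G,C,I,A,B,E]
After op 7 (replace(4, 'g')): offset=3, physical=[A,B,E,D,H,F,G,g,I], logical=[D,H,F,G,g,I,A,B,E]
After op 8 (replace(4, 'i')): offset=3, physical=[A,B,E,D,H,F,G,i,I], logical=[D,H,F,G,i,I,A,B,E]
After op 9 (rotate(+3)): offset=6, physical=[A,B,E,D,H,F,G,i,I], logical=[G,i,I,A,B,E,D,H,F]

Answer: B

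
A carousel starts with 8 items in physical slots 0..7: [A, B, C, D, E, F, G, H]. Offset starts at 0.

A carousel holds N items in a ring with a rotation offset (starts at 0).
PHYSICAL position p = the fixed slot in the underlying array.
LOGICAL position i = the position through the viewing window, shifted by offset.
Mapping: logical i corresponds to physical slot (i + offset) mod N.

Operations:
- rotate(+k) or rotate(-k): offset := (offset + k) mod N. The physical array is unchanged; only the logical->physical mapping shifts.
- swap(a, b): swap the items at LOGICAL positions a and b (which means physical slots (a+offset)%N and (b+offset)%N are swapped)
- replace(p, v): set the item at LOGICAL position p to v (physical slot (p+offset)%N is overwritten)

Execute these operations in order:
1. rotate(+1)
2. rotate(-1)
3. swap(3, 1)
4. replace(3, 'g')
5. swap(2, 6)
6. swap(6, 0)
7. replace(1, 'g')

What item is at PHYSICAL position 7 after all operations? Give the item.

After op 1 (rotate(+1)): offset=1, physical=[A,B,C,D,E,F,G,H], logical=[B,C,D,E,F,G,H,A]
After op 2 (rotate(-1)): offset=0, physical=[A,B,C,D,E,F,G,H], logical=[A,B,C,D,E,F,G,H]
After op 3 (swap(3, 1)): offset=0, physical=[A,D,C,B,E,F,G,H], logical=[A,D,C,B,E,F,G,H]
After op 4 (replace(3, 'g')): offset=0, physical=[A,D,C,g,E,F,G,H], logical=[A,D,C,g,E,F,G,H]
After op 5 (swap(2, 6)): offset=0, physical=[A,D,G,g,E,F,C,H], logical=[A,D,G,g,E,F,C,H]
After op 6 (swap(6, 0)): offset=0, physical=[C,D,G,g,E,F,A,H], logical=[C,D,G,g,E,F,A,H]
After op 7 (replace(1, 'g')): offset=0, physical=[C,g,G,g,E,F,A,H], logical=[C,g,G,g,E,F,A,H]

Answer: H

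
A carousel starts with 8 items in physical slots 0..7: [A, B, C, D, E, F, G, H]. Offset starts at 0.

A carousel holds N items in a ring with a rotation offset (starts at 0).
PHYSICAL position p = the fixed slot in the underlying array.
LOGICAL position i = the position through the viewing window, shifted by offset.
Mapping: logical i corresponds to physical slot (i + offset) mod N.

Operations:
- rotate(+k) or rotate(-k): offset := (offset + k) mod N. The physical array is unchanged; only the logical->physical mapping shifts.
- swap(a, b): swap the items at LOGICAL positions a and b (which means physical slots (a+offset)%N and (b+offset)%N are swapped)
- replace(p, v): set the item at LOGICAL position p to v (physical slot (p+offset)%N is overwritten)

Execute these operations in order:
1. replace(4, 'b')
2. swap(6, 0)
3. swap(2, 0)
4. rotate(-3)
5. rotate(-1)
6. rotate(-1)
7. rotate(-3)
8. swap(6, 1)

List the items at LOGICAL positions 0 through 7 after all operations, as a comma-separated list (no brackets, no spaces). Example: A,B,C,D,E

Answer: C,A,G,D,b,F,B,H

Derivation:
After op 1 (replace(4, 'b')): offset=0, physical=[A,B,C,D,b,F,G,H], logical=[A,B,C,D,b,F,G,H]
After op 2 (swap(6, 0)): offset=0, physical=[G,B,C,D,b,F,A,H], logical=[G,B,C,D,b,F,A,H]
After op 3 (swap(2, 0)): offset=0, physical=[C,B,G,D,b,F,A,H], logical=[C,B,G,D,b,F,A,H]
After op 4 (rotate(-3)): offset=5, physical=[C,B,G,D,b,F,A,H], logical=[F,A,H,C,B,G,D,b]
After op 5 (rotate(-1)): offset=4, physical=[C,B,G,D,b,F,A,H], logical=[b,F,A,H,C,B,G,D]
After op 6 (rotate(-1)): offset=3, physical=[C,B,G,D,b,F,A,H], logical=[D,b,F,A,H,C,B,G]
After op 7 (rotate(-3)): offset=0, physical=[C,B,G,D,b,F,A,H], logical=[C,B,G,D,b,F,A,H]
After op 8 (swap(6, 1)): offset=0, physical=[C,A,G,D,b,F,B,H], logical=[C,A,G,D,b,F,B,H]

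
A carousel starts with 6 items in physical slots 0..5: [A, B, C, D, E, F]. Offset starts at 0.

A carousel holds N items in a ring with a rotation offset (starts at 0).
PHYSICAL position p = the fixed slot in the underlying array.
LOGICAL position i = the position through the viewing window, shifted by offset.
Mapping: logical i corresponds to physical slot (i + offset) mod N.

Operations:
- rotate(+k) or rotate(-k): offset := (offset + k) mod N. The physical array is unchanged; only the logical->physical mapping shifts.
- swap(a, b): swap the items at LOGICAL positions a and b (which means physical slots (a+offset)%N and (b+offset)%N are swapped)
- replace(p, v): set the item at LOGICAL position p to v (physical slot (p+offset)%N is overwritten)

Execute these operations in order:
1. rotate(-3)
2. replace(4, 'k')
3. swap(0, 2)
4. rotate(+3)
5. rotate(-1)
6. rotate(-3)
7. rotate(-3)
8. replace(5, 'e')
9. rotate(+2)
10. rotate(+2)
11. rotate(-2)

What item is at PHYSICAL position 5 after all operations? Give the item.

Answer: D

Derivation:
After op 1 (rotate(-3)): offset=3, physical=[A,B,C,D,E,F], logical=[D,E,F,A,B,C]
After op 2 (replace(4, 'k')): offset=3, physical=[A,k,C,D,E,F], logical=[D,E,F,A,k,C]
After op 3 (swap(0, 2)): offset=3, physical=[A,k,C,F,E,D], logical=[F,E,D,A,k,C]
After op 4 (rotate(+3)): offset=0, physical=[A,k,C,F,E,D], logical=[A,k,C,F,E,D]
After op 5 (rotate(-1)): offset=5, physical=[A,k,C,F,E,D], logical=[D,A,k,C,F,E]
After op 6 (rotate(-3)): offset=2, physical=[A,k,C,F,E,D], logical=[C,F,E,D,A,k]
After op 7 (rotate(-3)): offset=5, physical=[A,k,C,F,E,D], logical=[D,A,k,C,F,E]
After op 8 (replace(5, 'e')): offset=5, physical=[A,k,C,F,e,D], logical=[D,A,k,C,F,e]
After op 9 (rotate(+2)): offset=1, physical=[A,k,C,F,e,D], logical=[k,C,F,e,D,A]
After op 10 (rotate(+2)): offset=3, physical=[A,k,C,F,e,D], logical=[F,e,D,A,k,C]
After op 11 (rotate(-2)): offset=1, physical=[A,k,C,F,e,D], logical=[k,C,F,e,D,A]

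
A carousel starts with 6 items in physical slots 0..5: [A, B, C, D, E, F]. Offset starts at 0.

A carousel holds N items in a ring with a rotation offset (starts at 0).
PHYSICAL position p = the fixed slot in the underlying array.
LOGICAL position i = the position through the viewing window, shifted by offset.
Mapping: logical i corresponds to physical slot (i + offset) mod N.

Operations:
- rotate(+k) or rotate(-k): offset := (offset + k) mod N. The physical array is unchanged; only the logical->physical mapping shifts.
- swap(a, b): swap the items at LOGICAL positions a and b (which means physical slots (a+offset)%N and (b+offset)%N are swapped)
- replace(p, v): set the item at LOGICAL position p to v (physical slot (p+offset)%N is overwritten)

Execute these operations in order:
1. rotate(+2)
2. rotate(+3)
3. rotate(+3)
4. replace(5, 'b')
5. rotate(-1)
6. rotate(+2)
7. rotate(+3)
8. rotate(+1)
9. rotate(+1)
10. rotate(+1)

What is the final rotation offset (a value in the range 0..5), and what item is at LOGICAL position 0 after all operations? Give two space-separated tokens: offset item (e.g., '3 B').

Answer: 3 D

Derivation:
After op 1 (rotate(+2)): offset=2, physical=[A,B,C,D,E,F], logical=[C,D,E,F,A,B]
After op 2 (rotate(+3)): offset=5, physical=[A,B,C,D,E,F], logical=[F,A,B,C,D,E]
After op 3 (rotate(+3)): offset=2, physical=[A,B,C,D,E,F], logical=[C,D,E,F,A,B]
After op 4 (replace(5, 'b')): offset=2, physical=[A,b,C,D,E,F], logical=[C,D,E,F,A,b]
After op 5 (rotate(-1)): offset=1, physical=[A,b,C,D,E,F], logical=[b,C,D,E,F,A]
After op 6 (rotate(+2)): offset=3, physical=[A,b,C,D,E,F], logical=[D,E,F,A,b,C]
After op 7 (rotate(+3)): offset=0, physical=[A,b,C,D,E,F], logical=[A,b,C,D,E,F]
After op 8 (rotate(+1)): offset=1, physical=[A,b,C,D,E,F], logical=[b,C,D,E,F,A]
After op 9 (rotate(+1)): offset=2, physical=[A,b,C,D,E,F], logical=[C,D,E,F,A,b]
After op 10 (rotate(+1)): offset=3, physical=[A,b,C,D,E,F], logical=[D,E,F,A,b,C]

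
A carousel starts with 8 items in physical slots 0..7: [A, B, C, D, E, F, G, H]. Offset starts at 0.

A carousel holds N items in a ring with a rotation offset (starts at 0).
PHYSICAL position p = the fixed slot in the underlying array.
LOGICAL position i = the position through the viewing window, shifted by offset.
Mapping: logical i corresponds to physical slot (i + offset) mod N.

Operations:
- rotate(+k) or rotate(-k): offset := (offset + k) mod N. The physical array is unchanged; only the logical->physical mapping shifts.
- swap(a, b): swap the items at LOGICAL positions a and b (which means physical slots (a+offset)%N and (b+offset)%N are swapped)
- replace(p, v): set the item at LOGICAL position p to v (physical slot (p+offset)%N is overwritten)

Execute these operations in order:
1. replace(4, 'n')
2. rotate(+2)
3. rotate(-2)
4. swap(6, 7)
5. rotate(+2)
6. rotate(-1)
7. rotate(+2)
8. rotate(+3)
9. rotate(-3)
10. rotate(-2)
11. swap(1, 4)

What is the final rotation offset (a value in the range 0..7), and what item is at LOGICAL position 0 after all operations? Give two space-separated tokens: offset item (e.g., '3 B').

Answer: 1 B

Derivation:
After op 1 (replace(4, 'n')): offset=0, physical=[A,B,C,D,n,F,G,H], logical=[A,B,C,D,n,F,G,H]
After op 2 (rotate(+2)): offset=2, physical=[A,B,C,D,n,F,G,H], logical=[C,D,n,F,G,H,A,B]
After op 3 (rotate(-2)): offset=0, physical=[A,B,C,D,n,F,G,H], logical=[A,B,C,D,n,F,G,H]
After op 4 (swap(6, 7)): offset=0, physical=[A,B,C,D,n,F,H,G], logical=[A,B,C,D,n,F,H,G]
After op 5 (rotate(+2)): offset=2, physical=[A,B,C,D,n,F,H,G], logical=[C,D,n,F,H,G,A,B]
After op 6 (rotate(-1)): offset=1, physical=[A,B,C,D,n,F,H,G], logical=[B,C,D,n,F,H,G,A]
After op 7 (rotate(+2)): offset=3, physical=[A,B,C,D,n,F,H,G], logical=[D,n,F,H,G,A,B,C]
After op 8 (rotate(+3)): offset=6, physical=[A,B,C,D,n,F,H,G], logical=[H,G,A,B,C,D,n,F]
After op 9 (rotate(-3)): offset=3, physical=[A,B,C,D,n,F,H,G], logical=[D,n,F,H,G,A,B,C]
After op 10 (rotate(-2)): offset=1, physical=[A,B,C,D,n,F,H,G], logical=[B,C,D,n,F,H,G,A]
After op 11 (swap(1, 4)): offset=1, physical=[A,B,F,D,n,C,H,G], logical=[B,F,D,n,C,H,G,A]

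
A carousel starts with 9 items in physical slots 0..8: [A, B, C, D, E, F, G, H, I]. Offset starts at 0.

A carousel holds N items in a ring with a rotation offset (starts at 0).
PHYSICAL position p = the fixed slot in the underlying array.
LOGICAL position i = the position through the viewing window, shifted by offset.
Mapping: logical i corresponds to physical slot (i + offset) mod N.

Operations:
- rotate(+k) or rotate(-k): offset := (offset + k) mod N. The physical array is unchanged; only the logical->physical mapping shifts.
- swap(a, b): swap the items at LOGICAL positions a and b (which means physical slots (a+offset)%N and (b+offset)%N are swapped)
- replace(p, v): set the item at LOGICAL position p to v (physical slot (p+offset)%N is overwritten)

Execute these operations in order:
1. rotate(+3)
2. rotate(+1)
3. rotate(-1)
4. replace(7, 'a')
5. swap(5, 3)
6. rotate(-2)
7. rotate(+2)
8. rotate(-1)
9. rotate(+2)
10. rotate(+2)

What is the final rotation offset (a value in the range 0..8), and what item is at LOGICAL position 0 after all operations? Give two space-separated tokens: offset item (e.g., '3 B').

After op 1 (rotate(+3)): offset=3, physical=[A,B,C,D,E,F,G,H,I], logical=[D,E,F,G,H,I,A,B,C]
After op 2 (rotate(+1)): offset=4, physical=[A,B,C,D,E,F,G,H,I], logical=[E,F,G,H,I,A,B,C,D]
After op 3 (rotate(-1)): offset=3, physical=[A,B,C,D,E,F,G,H,I], logical=[D,E,F,G,H,I,A,B,C]
After op 4 (replace(7, 'a')): offset=3, physical=[A,a,C,D,E,F,G,H,I], logical=[D,E,F,G,H,I,A,a,C]
After op 5 (swap(5, 3)): offset=3, physical=[A,a,C,D,E,F,I,H,G], logical=[D,E,F,I,H,G,A,a,C]
After op 6 (rotate(-2)): offset=1, physical=[A,a,C,D,E,F,I,H,G], logical=[a,C,D,E,F,I,H,G,A]
After op 7 (rotate(+2)): offset=3, physical=[A,a,C,D,E,F,I,H,G], logical=[D,E,F,I,H,G,A,a,C]
After op 8 (rotate(-1)): offset=2, physical=[A,a,C,D,E,F,I,H,G], logical=[C,D,E,F,I,H,G,A,a]
After op 9 (rotate(+2)): offset=4, physical=[A,a,C,D,E,F,I,H,G], logical=[E,F,I,H,G,A,a,C,D]
After op 10 (rotate(+2)): offset=6, physical=[A,a,C,D,E,F,I,H,G], logical=[I,H,G,A,a,C,D,E,F]

Answer: 6 I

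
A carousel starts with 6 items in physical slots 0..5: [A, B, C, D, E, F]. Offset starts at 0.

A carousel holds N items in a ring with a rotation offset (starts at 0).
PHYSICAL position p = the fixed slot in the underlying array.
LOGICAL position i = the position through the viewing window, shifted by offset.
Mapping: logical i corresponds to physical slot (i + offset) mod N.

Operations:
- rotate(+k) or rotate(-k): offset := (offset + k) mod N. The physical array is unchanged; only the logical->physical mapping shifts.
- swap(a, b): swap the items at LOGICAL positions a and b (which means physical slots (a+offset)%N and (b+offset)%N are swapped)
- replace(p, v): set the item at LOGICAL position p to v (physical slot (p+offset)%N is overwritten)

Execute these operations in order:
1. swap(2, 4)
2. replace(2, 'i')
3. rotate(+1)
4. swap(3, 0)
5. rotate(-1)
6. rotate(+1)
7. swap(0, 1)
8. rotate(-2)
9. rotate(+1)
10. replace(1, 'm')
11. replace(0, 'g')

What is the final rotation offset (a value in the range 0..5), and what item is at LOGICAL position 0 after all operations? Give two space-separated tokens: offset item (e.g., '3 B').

Answer: 0 g

Derivation:
After op 1 (swap(2, 4)): offset=0, physical=[A,B,E,D,C,F], logical=[A,B,E,D,C,F]
After op 2 (replace(2, 'i')): offset=0, physical=[A,B,i,D,C,F], logical=[A,B,i,D,C,F]
After op 3 (rotate(+1)): offset=1, physical=[A,B,i,D,C,F], logical=[B,i,D,C,F,A]
After op 4 (swap(3, 0)): offset=1, physical=[A,C,i,D,B,F], logical=[C,i,D,B,F,A]
After op 5 (rotate(-1)): offset=0, physical=[A,C,i,D,B,F], logical=[A,C,i,D,B,F]
After op 6 (rotate(+1)): offset=1, physical=[A,C,i,D,B,F], logical=[C,i,D,B,F,A]
After op 7 (swap(0, 1)): offset=1, physical=[A,i,C,D,B,F], logical=[i,C,D,B,F,A]
After op 8 (rotate(-2)): offset=5, physical=[A,i,C,D,B,F], logical=[F,A,i,C,D,B]
After op 9 (rotate(+1)): offset=0, physical=[A,i,C,D,B,F], logical=[A,i,C,D,B,F]
After op 10 (replace(1, 'm')): offset=0, physical=[A,m,C,D,B,F], logical=[A,m,C,D,B,F]
After op 11 (replace(0, 'g')): offset=0, physical=[g,m,C,D,B,F], logical=[g,m,C,D,B,F]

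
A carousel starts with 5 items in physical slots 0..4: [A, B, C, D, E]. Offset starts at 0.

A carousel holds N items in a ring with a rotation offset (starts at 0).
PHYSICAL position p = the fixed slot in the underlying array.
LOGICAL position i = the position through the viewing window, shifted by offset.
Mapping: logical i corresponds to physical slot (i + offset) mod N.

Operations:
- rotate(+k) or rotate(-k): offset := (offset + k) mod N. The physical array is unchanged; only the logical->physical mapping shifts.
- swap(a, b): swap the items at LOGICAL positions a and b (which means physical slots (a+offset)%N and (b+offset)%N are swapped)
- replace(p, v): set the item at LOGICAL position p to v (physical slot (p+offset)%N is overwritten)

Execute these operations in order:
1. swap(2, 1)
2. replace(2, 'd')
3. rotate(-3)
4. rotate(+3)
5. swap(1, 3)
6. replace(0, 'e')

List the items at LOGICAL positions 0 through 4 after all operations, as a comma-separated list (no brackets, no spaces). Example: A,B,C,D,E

Answer: e,D,d,C,E

Derivation:
After op 1 (swap(2, 1)): offset=0, physical=[A,C,B,D,E], logical=[A,C,B,D,E]
After op 2 (replace(2, 'd')): offset=0, physical=[A,C,d,D,E], logical=[A,C,d,D,E]
After op 3 (rotate(-3)): offset=2, physical=[A,C,d,D,E], logical=[d,D,E,A,C]
After op 4 (rotate(+3)): offset=0, physical=[A,C,d,D,E], logical=[A,C,d,D,E]
After op 5 (swap(1, 3)): offset=0, physical=[A,D,d,C,E], logical=[A,D,d,C,E]
After op 6 (replace(0, 'e')): offset=0, physical=[e,D,d,C,E], logical=[e,D,d,C,E]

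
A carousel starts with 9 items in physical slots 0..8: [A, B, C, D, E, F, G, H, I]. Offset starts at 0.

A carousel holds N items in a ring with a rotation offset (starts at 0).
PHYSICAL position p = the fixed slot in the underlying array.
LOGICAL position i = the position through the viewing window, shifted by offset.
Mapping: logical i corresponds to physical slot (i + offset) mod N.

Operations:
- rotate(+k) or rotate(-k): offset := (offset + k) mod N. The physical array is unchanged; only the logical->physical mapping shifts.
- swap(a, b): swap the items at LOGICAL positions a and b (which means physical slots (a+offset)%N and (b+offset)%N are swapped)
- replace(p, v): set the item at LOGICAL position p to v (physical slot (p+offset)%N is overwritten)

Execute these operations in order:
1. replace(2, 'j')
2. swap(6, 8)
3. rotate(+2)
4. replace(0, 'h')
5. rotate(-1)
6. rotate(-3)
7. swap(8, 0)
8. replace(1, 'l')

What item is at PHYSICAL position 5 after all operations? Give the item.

Answer: F

Derivation:
After op 1 (replace(2, 'j')): offset=0, physical=[A,B,j,D,E,F,G,H,I], logical=[A,B,j,D,E,F,G,H,I]
After op 2 (swap(6, 8)): offset=0, physical=[A,B,j,D,E,F,I,H,G], logical=[A,B,j,D,E,F,I,H,G]
After op 3 (rotate(+2)): offset=2, physical=[A,B,j,D,E,F,I,H,G], logical=[j,D,E,F,I,H,G,A,B]
After op 4 (replace(0, 'h')): offset=2, physical=[A,B,h,D,E,F,I,H,G], logical=[h,D,E,F,I,H,G,A,B]
After op 5 (rotate(-1)): offset=1, physical=[A,B,h,D,E,F,I,H,G], logical=[B,h,D,E,F,I,H,G,A]
After op 6 (rotate(-3)): offset=7, physical=[A,B,h,D,E,F,I,H,G], logical=[H,G,A,B,h,D,E,F,I]
After op 7 (swap(8, 0)): offset=7, physical=[A,B,h,D,E,F,H,I,G], logical=[I,G,A,B,h,D,E,F,H]
After op 8 (replace(1, 'l')): offset=7, physical=[A,B,h,D,E,F,H,I,l], logical=[I,l,A,B,h,D,E,F,H]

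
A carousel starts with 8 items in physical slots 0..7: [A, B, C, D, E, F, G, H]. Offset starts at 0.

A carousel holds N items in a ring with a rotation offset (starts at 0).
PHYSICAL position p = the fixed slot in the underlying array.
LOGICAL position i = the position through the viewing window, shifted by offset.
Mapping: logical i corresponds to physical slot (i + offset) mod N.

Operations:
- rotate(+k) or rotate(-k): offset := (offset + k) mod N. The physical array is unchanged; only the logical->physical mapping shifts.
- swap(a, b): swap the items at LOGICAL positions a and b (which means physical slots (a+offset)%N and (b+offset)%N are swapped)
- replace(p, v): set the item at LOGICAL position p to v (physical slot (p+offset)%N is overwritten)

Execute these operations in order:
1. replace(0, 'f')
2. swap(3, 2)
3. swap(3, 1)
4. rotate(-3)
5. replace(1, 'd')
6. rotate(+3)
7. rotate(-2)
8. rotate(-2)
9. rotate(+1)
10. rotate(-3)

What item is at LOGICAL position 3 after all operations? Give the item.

After op 1 (replace(0, 'f')): offset=0, physical=[f,B,C,D,E,F,G,H], logical=[f,B,C,D,E,F,G,H]
After op 2 (swap(3, 2)): offset=0, physical=[f,B,D,C,E,F,G,H], logical=[f,B,D,C,E,F,G,H]
After op 3 (swap(3, 1)): offset=0, physical=[f,C,D,B,E,F,G,H], logical=[f,C,D,B,E,F,G,H]
After op 4 (rotate(-3)): offset=5, physical=[f,C,D,B,E,F,G,H], logical=[F,G,H,f,C,D,B,E]
After op 5 (replace(1, 'd')): offset=5, physical=[f,C,D,B,E,F,d,H], logical=[F,d,H,f,C,D,B,E]
After op 6 (rotate(+3)): offset=0, physical=[f,C,D,B,E,F,d,H], logical=[f,C,D,B,E,F,d,H]
After op 7 (rotate(-2)): offset=6, physical=[f,C,D,B,E,F,d,H], logical=[d,H,f,C,D,B,E,F]
After op 8 (rotate(-2)): offset=4, physical=[f,C,D,B,E,F,d,H], logical=[E,F,d,H,f,C,D,B]
After op 9 (rotate(+1)): offset=5, physical=[f,C,D,B,E,F,d,H], logical=[F,d,H,f,C,D,B,E]
After op 10 (rotate(-3)): offset=2, physical=[f,C,D,B,E,F,d,H], logical=[D,B,E,F,d,H,f,C]

Answer: F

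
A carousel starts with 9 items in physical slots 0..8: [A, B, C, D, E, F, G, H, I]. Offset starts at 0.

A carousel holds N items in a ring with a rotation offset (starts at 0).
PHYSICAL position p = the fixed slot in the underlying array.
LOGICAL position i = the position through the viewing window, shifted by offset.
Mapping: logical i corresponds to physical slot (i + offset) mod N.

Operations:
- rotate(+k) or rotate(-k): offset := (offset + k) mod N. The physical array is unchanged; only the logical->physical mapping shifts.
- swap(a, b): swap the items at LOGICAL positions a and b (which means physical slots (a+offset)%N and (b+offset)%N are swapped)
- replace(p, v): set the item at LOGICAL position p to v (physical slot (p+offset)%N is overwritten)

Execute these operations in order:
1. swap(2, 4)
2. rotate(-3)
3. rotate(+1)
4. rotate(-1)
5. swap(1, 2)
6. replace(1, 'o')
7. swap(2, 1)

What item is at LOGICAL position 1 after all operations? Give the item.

Answer: H

Derivation:
After op 1 (swap(2, 4)): offset=0, physical=[A,B,E,D,C,F,G,H,I], logical=[A,B,E,D,C,F,G,H,I]
After op 2 (rotate(-3)): offset=6, physical=[A,B,E,D,C,F,G,H,I], logical=[G,H,I,A,B,E,D,C,F]
After op 3 (rotate(+1)): offset=7, physical=[A,B,E,D,C,F,G,H,I], logical=[H,I,A,B,E,D,C,F,G]
After op 4 (rotate(-1)): offset=6, physical=[A,B,E,D,C,F,G,H,I], logical=[G,H,I,A,B,E,D,C,F]
After op 5 (swap(1, 2)): offset=6, physical=[A,B,E,D,C,F,G,I,H], logical=[G,I,H,A,B,E,D,C,F]
After op 6 (replace(1, 'o')): offset=6, physical=[A,B,E,D,C,F,G,o,H], logical=[G,o,H,A,B,E,D,C,F]
After op 7 (swap(2, 1)): offset=6, physical=[A,B,E,D,C,F,G,H,o], logical=[G,H,o,A,B,E,D,C,F]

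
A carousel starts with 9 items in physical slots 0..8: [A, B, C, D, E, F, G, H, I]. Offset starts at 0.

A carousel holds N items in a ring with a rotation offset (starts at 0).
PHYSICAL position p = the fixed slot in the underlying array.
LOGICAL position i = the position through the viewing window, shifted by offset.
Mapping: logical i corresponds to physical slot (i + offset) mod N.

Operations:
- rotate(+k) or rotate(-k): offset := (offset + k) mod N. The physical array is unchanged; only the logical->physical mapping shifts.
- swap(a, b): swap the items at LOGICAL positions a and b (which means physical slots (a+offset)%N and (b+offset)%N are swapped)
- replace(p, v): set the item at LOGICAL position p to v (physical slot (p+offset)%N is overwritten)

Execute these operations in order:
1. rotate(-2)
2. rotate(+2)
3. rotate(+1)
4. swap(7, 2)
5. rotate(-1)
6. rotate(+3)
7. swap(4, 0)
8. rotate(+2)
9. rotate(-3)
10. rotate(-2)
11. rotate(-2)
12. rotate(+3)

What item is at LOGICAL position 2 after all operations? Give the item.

Answer: H

Derivation:
After op 1 (rotate(-2)): offset=7, physical=[A,B,C,D,E,F,G,H,I], logical=[H,I,A,B,C,D,E,F,G]
After op 2 (rotate(+2)): offset=0, physical=[A,B,C,D,E,F,G,H,I], logical=[A,B,C,D,E,F,G,H,I]
After op 3 (rotate(+1)): offset=1, physical=[A,B,C,D,E,F,G,H,I], logical=[B,C,D,E,F,G,H,I,A]
After op 4 (swap(7, 2)): offset=1, physical=[A,B,C,I,E,F,G,H,D], logical=[B,C,I,E,F,G,H,D,A]
After op 5 (rotate(-1)): offset=0, physical=[A,B,C,I,E,F,G,H,D], logical=[A,B,C,I,E,F,G,H,D]
After op 6 (rotate(+3)): offset=3, physical=[A,B,C,I,E,F,G,H,D], logical=[I,E,F,G,H,D,A,B,C]
After op 7 (swap(4, 0)): offset=3, physical=[A,B,C,H,E,F,G,I,D], logical=[H,E,F,G,I,D,A,B,C]
After op 8 (rotate(+2)): offset=5, physical=[A,B,C,H,E,F,G,I,D], logical=[F,G,I,D,A,B,C,H,E]
After op 9 (rotate(-3)): offset=2, physical=[A,B,C,H,E,F,G,I,D], logical=[C,H,E,F,G,I,D,A,B]
After op 10 (rotate(-2)): offset=0, physical=[A,B,C,H,E,F,G,I,D], logical=[A,B,C,H,E,F,G,I,D]
After op 11 (rotate(-2)): offset=7, physical=[A,B,C,H,E,F,G,I,D], logical=[I,D,A,B,C,H,E,F,G]
After op 12 (rotate(+3)): offset=1, physical=[A,B,C,H,E,F,G,I,D], logical=[B,C,H,E,F,G,I,D,A]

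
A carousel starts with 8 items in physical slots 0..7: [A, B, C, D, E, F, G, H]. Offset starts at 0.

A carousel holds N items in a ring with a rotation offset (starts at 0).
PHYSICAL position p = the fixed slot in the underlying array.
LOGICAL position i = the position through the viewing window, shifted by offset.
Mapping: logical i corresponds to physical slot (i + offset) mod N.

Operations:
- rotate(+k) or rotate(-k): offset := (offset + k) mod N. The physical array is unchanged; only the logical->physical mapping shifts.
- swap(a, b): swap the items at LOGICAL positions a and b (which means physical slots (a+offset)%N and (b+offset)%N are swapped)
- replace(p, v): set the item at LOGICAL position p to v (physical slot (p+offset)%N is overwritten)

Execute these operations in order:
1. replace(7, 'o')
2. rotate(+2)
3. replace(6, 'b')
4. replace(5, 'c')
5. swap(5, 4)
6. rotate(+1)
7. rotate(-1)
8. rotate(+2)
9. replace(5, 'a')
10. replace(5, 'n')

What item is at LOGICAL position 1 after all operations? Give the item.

After op 1 (replace(7, 'o')): offset=0, physical=[A,B,C,D,E,F,G,o], logical=[A,B,C,D,E,F,G,o]
After op 2 (rotate(+2)): offset=2, physical=[A,B,C,D,E,F,G,o], logical=[C,D,E,F,G,o,A,B]
After op 3 (replace(6, 'b')): offset=2, physical=[b,B,C,D,E,F,G,o], logical=[C,D,E,F,G,o,b,B]
After op 4 (replace(5, 'c')): offset=2, physical=[b,B,C,D,E,F,G,c], logical=[C,D,E,F,G,c,b,B]
After op 5 (swap(5, 4)): offset=2, physical=[b,B,C,D,E,F,c,G], logical=[C,D,E,F,c,G,b,B]
After op 6 (rotate(+1)): offset=3, physical=[b,B,C,D,E,F,c,G], logical=[D,E,F,c,G,b,B,C]
After op 7 (rotate(-1)): offset=2, physical=[b,B,C,D,E,F,c,G], logical=[C,D,E,F,c,G,b,B]
After op 8 (rotate(+2)): offset=4, physical=[b,B,C,D,E,F,c,G], logical=[E,F,c,G,b,B,C,D]
After op 9 (replace(5, 'a')): offset=4, physical=[b,a,C,D,E,F,c,G], logical=[E,F,c,G,b,a,C,D]
After op 10 (replace(5, 'n')): offset=4, physical=[b,n,C,D,E,F,c,G], logical=[E,F,c,G,b,n,C,D]

Answer: F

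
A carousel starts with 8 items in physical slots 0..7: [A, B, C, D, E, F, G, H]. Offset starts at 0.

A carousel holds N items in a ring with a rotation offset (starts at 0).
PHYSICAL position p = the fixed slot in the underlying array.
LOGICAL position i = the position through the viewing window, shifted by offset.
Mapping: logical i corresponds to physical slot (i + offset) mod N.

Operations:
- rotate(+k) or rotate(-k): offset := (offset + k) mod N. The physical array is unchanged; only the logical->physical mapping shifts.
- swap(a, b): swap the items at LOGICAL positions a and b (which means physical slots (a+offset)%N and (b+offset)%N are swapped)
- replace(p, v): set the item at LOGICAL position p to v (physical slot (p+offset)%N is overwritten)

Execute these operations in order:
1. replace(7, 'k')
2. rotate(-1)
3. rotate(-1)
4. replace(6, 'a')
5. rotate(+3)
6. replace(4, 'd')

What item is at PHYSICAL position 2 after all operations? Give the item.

After op 1 (replace(7, 'k')): offset=0, physical=[A,B,C,D,E,F,G,k], logical=[A,B,C,D,E,F,G,k]
After op 2 (rotate(-1)): offset=7, physical=[A,B,C,D,E,F,G,k], logical=[k,A,B,C,D,E,F,G]
After op 3 (rotate(-1)): offset=6, physical=[A,B,C,D,E,F,G,k], logical=[G,k,A,B,C,D,E,F]
After op 4 (replace(6, 'a')): offset=6, physical=[A,B,C,D,a,F,G,k], logical=[G,k,A,B,C,D,a,F]
After op 5 (rotate(+3)): offset=1, physical=[A,B,C,D,a,F,G,k], logical=[B,C,D,a,F,G,k,A]
After op 6 (replace(4, 'd')): offset=1, physical=[A,B,C,D,a,d,G,k], logical=[B,C,D,a,d,G,k,A]

Answer: C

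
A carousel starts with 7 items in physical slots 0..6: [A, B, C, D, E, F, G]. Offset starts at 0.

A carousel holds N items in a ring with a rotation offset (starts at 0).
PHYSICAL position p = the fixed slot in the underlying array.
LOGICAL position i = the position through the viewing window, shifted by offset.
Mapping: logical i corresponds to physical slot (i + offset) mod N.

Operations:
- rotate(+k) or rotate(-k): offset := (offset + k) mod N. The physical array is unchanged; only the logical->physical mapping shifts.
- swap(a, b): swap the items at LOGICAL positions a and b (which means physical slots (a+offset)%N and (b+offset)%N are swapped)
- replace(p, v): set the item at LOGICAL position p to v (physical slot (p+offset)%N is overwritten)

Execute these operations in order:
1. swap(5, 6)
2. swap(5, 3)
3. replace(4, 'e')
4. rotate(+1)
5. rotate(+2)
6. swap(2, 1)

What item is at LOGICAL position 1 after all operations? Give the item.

Answer: D

Derivation:
After op 1 (swap(5, 6)): offset=0, physical=[A,B,C,D,E,G,F], logical=[A,B,C,D,E,G,F]
After op 2 (swap(5, 3)): offset=0, physical=[A,B,C,G,E,D,F], logical=[A,B,C,G,E,D,F]
After op 3 (replace(4, 'e')): offset=0, physical=[A,B,C,G,e,D,F], logical=[A,B,C,G,e,D,F]
After op 4 (rotate(+1)): offset=1, physical=[A,B,C,G,e,D,F], logical=[B,C,G,e,D,F,A]
After op 5 (rotate(+2)): offset=3, physical=[A,B,C,G,e,D,F], logical=[G,e,D,F,A,B,C]
After op 6 (swap(2, 1)): offset=3, physical=[A,B,C,G,D,e,F], logical=[G,D,e,F,A,B,C]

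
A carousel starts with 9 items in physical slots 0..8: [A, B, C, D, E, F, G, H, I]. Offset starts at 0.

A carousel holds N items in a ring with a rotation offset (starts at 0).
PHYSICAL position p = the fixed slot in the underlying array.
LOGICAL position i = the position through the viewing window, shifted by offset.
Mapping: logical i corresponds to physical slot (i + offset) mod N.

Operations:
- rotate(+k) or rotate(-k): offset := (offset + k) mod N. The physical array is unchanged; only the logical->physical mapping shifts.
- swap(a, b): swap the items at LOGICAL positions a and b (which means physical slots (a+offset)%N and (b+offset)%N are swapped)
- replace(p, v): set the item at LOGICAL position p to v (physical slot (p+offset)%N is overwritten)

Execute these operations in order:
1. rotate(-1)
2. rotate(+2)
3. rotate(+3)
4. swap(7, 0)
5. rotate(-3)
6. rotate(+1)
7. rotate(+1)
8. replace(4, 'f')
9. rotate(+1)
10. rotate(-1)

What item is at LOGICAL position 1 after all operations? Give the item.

Answer: C

Derivation:
After op 1 (rotate(-1)): offset=8, physical=[A,B,C,D,E,F,G,H,I], logical=[I,A,B,C,D,E,F,G,H]
After op 2 (rotate(+2)): offset=1, physical=[A,B,C,D,E,F,G,H,I], logical=[B,C,D,E,F,G,H,I,A]
After op 3 (rotate(+3)): offset=4, physical=[A,B,C,D,E,F,G,H,I], logical=[E,F,G,H,I,A,B,C,D]
After op 4 (swap(7, 0)): offset=4, physical=[A,B,E,D,C,F,G,H,I], logical=[C,F,G,H,I,A,B,E,D]
After op 5 (rotate(-3)): offset=1, physical=[A,B,E,D,C,F,G,H,I], logical=[B,E,D,C,F,G,H,I,A]
After op 6 (rotate(+1)): offset=2, physical=[A,B,E,D,C,F,G,H,I], logical=[E,D,C,F,G,H,I,A,B]
After op 7 (rotate(+1)): offset=3, physical=[A,B,E,D,C,F,G,H,I], logical=[D,C,F,G,H,I,A,B,E]
After op 8 (replace(4, 'f')): offset=3, physical=[A,B,E,D,C,F,G,f,I], logical=[D,C,F,G,f,I,A,B,E]
After op 9 (rotate(+1)): offset=4, physical=[A,B,E,D,C,F,G,f,I], logical=[C,F,G,f,I,A,B,E,D]
After op 10 (rotate(-1)): offset=3, physical=[A,B,E,D,C,F,G,f,I], logical=[D,C,F,G,f,I,A,B,E]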